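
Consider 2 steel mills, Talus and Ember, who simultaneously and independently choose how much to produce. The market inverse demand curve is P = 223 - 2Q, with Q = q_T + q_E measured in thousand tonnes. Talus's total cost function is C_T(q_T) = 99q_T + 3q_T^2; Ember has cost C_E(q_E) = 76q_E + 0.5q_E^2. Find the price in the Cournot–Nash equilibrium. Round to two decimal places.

Talus's profit: π_T = (223 - 2Q)q_T - (99q_T + 3q_T²). Setting ∂π_T/∂q_T = 0: 124 - 10q_T - 2(q_E) = 0.
Ember's first-order condition: 147 - 5q_E - 2(q_T) = 0.
Rearranging gives the reaction functions q_T = (124 - 2q_E)/10 and q_E = (147 - 2q_T)/5.
Solving the pair: q_T = 163/23, q_E = 611/23.
Total output Q = 774/23, so price P = 223 - 2·(774/23) = 155.6957.

155.70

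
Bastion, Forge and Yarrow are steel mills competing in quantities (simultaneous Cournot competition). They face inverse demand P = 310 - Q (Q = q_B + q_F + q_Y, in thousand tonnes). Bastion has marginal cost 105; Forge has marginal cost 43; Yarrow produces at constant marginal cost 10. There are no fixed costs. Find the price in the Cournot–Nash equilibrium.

117

Bastion's profit: π_B = (310 - Q)q_B - (105q_B). Setting ∂π_B/∂q_B = 0: 205 - 2q_B - (q_F + q_Y) = 0.
Forge's profit: π_F = (310 - Q)q_F - (43q_F). Setting ∂π_F/∂q_F = 0: 267 - 2q_F - (q_B + q_Y) = 0.
Yarrow's profit: π_Y = (310 - Q)q_Y - (10q_Y). Setting ∂π_Y/∂q_Y = 0: 300 - 2q_Y - (q_B + q_F) = 0.
Adding the 3 first-order conditions: 772 − 4Q = 0, so Q = 193.
Back-substituting: q_B = (205 − 193) = 12, q_F = (267 − 193) = 74, q_Y = (300 − 193) = 107.
Total output Q = 193, so price P = 310 - 193 = 117.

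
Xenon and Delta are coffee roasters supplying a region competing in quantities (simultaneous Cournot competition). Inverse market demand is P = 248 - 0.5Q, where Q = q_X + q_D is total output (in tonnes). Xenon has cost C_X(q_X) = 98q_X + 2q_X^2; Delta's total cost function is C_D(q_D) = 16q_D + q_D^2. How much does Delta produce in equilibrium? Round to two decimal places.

73.56

Xenon's profit: π_X = (248 - 0.5Q)q_X - (98q_X + 2q_X²). Setting ∂π_X/∂q_X = 0: 150 - 5q_X - (1/2)(q_D) = 0.
Delta's first-order condition: 232 - 3q_D - (1/2)(q_X) = 0.
So q_X = (150 - (1/2)q_D)/5 and q_D = (232 - (1/2)q_X)/3.
Solving the pair: q_X = 1336/59, q_D = 73.5593.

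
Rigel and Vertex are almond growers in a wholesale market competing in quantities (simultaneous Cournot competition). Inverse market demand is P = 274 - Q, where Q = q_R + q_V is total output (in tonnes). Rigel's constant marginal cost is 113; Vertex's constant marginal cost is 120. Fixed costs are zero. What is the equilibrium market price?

Rigel's profit: π_R = (274 - Q)q_R - (113q_R). Setting ∂π_R/∂q_R = 0: 161 - 2q_R - (q_V) = 0.
Vertex's first-order condition: 154 - 2q_V - (q_R) = 0.
Rearranging gives the reaction functions q_R = (161 - q_V)/2 and q_V = (154 - q_R)/2.
Solving the pair: q_R = 56, q_V = 49.
Total output Q = 105, so price P = 274 - 105 = 169.

169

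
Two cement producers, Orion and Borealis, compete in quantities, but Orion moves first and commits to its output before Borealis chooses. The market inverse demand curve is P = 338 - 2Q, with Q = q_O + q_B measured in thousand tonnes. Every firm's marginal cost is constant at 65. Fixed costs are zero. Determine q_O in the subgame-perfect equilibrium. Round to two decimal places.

68.25

The follower Borealis best-responds to any q_O: π_B = (338 - 2Q)q_B - 65q_B.
∂π_B/∂q_B = 273 - 2q_O - 4q_B = 0 gives the reaction function q_B = (273 - 2q_O)/4.
The leader anticipates this reaction. Substituting into P = 338 - 2Q gives P = 403/2 - q_O, so π_O = (403/2 - q_O)q_O - 65q_O.
The leader's first-order condition 273/2 - 2q_O = 0 yields q_O = 273/4.
Then q_B = (273 - 2·(273/4))/4 = 273/8.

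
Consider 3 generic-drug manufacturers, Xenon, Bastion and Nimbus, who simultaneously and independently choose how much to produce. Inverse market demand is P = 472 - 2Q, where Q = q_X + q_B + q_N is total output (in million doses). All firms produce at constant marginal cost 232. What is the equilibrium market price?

Each firm earns π_i = (472 - 2Q)q_i - 232q_i.
First-order condition (treating rivals' output as given): 240 - 4q_i - 2·Σ_{j≠i} q_j = 0.
By symmetry each firm produces the same amount; substituting Σ_{j≠i} q_j = 2q_i yields q_i = 240/8 = 30.
Total output Q = 90, so price P = 472 - 2·90 = 292.

292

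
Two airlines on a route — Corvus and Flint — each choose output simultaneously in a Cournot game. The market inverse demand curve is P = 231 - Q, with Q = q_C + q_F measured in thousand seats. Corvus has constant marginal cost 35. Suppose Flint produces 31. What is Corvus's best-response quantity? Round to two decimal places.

With the rival's output fixed at 31, Corvus's profit is π_C = (231 - 31 - q_C)q_C - (35q_C) = (200 - q_C)q_C - (35q_C).
∂π_C/∂q_C = 165 - 2q_C = 0, so q_C = 165/2.

82.50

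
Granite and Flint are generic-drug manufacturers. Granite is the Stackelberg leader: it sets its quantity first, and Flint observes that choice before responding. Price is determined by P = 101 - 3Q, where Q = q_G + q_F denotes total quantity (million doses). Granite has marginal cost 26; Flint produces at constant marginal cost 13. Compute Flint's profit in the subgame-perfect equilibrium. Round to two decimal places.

270.75

The follower Flint best-responds to any q_G: π_F = (101 - 3Q)q_F - 13q_F.
Follower FOC: 88 - 3q_G - 6q_F = 0, so q_F(q_G) = (88 - 3q_G)/6.
The leader anticipates this reaction. Substituting into P = 101 - 3Q gives P = 57 - (3/2)q_G, so π_G = (57 - (3/2)q_G)q_G - 26q_G.
The leader's first-order condition 31 - 3q_G = 0 yields q_G = 31/3.
Then q_F = (88 - 3·(31/3))/6 = 19/2.
Price P = 101 - 3·(119/6) = 83/2.
Flint's profit: (83/2 - 13)·(19/2) = 1083/4.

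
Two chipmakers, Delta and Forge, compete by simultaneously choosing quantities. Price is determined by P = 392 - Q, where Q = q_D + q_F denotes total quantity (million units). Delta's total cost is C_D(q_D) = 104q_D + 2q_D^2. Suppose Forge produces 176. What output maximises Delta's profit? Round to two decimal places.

18.67

With the rival's output fixed at 176, Delta's profit is π_D = (392 - 176 - q_D)q_D - (104q_D + 2q_D²) = (216 - q_D)q_D - (104q_D + 2q_D²).
∂π_D/∂q_D = 112 - 6q_D = 0, so q_D = 56/3.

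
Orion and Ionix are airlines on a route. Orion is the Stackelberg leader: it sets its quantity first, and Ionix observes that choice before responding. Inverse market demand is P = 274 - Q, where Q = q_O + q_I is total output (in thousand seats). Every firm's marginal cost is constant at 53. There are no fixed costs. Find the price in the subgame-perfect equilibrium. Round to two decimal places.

The follower Ionix best-responds to any q_O: π_I = (274 - Q)q_I - 53q_I.
∂π_I/∂q_I = 221 - q_O - 2q_I = 0 gives the reaction function q_I = (221 - q_O)/2.
The leader anticipates this reaction. Substituting into P = 274 - Q gives P = 327/2 - (1/2)q_O, so π_O = (327/2 - (1/2)q_O)q_O - 53q_O.
Maximising: ∂π_O/∂q_O = 221/2 - q_O = 0, giving q_O = 221/2.
Then q_I = (221 - 221/2)/2 = 221/4.
Total output Q = 663/4, so price P = 274 - 663/4 = 433/4.

108.25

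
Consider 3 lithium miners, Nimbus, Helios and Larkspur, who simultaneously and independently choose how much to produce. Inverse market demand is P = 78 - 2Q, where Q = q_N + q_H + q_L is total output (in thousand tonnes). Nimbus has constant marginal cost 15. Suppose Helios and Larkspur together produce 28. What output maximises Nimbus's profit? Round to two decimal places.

With rivals' combined output fixed at 28, Nimbus's profit is π_N = (78 - 2·28 - 2q_N)q_N - (15q_N) = (22 - 2q_N)q_N - (15q_N).
∂π_N/∂q_N = 7 - 4q_N = 0, so q_N = 7/4.

1.75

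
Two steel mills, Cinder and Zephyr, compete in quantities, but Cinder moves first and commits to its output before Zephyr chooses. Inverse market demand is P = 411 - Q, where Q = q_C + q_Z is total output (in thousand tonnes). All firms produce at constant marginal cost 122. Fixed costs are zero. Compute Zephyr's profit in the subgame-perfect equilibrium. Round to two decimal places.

5220.06

Solve by backward induction. Given q_C, the follower Zephyr maximises π_Z = (411 - q_C - q_Z)q_Z - 122q_Z.
Follower FOC: 289 - q_C - 2q_Z = 0, so q_Z(q_C) = (289 - q_C)/2.
Cinder substitutes q_Z(q_C) into its own profit: π_C = q_C(411 - q_C - (289 - q_C)/2) - 122q_C = (533/2 - (1/2)q_C)q_C - 122q_C.
The leader's first-order condition 289/2 - q_C = 0 yields q_C = 289/2.
Then q_Z = (289 - 289/2)/2 = 289/4.
Price P = 411 - 867/4 = 777/4.
Zephyr's profit: (777/4 - 122)·(289/4) = 5220.0625.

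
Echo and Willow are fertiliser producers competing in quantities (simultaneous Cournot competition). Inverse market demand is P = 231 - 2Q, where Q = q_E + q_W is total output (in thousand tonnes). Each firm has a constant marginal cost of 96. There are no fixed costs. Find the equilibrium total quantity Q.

45

A representative firm's profit is π_i = q_i(231 - 2Q) - 96q_i.
First-order condition (treating rivals' output as given): 135 - 4q_i - 2q_j = 0.
By symmetry each firm produces the same amount; substituting q_j = q_i yields q_i = 135/6 = 45/2.
Total output Q = 45/2 + 45/2 = 45.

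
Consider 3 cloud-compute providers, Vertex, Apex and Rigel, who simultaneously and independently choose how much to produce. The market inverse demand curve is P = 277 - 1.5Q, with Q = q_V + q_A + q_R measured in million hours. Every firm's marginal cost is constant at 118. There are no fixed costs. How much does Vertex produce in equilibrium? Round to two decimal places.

26.50

A representative firm's profit is π_i = q_i(277 - 1.5Q) - 118q_i.
First-order condition (treating rivals' output as given): 159 - 3q_i - (3/2)·Σ_{j≠i} q_j = 0.
With identical firms every q_j equals q_i, so Σ_{j≠i} q_j = 2q_i and 159 = 6q_i, giving q_i = 53/2.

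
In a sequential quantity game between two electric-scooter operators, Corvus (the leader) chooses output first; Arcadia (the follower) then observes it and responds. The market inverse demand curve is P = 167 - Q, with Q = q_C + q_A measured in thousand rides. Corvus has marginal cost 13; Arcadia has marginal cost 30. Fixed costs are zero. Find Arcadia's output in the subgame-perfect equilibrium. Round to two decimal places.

Solve by backward induction. Given q_C, the follower Arcadia maximises π_A = (167 - q_C - q_A)q_A - 30q_A.
Setting the follower's marginal profit to zero, 137 - q_C - 2q_A = 0, i.e. q_A = (137 - q_C)/2.
The leader anticipates this reaction. Substituting into P = 167 - Q gives P = 197/2 - (1/2)q_C, so π_C = (197/2 - (1/2)q_C)q_C - 13q_C.
Maximising: ∂π_C/∂q_C = 171/2 - q_C = 0, giving q_C = 171/2.
Then q_A = (137 - 171/2)/2 = 103/4.

25.75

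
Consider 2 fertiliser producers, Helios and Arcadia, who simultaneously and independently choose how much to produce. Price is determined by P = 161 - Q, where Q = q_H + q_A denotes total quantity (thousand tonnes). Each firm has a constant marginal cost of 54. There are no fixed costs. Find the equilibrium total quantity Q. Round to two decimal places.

71.33

A representative firm's profit is π_i = q_i(161 - Q) - 54q_i.
First-order condition (treating rivals' output as given): 107 - 2q_i - q_j = 0.
With identical firms every q_j equals q_i, so q_j = q_i and 107 = 3q_i, giving q_i = 107/3.
Total output Q = 107/3 + 107/3 = 214/3.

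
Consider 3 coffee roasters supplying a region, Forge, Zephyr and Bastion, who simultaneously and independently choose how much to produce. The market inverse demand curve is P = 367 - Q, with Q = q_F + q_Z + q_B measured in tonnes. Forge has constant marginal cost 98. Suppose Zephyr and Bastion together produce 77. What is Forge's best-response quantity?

96

With rivals' combined output fixed at 77, Forge's profit is π_F = (367 - 77 - q_F)q_F - (98q_F) = (290 - q_F)q_F - (98q_F).
∂π_F/∂q_F = 192 - 2q_F = 0, so q_F = 96.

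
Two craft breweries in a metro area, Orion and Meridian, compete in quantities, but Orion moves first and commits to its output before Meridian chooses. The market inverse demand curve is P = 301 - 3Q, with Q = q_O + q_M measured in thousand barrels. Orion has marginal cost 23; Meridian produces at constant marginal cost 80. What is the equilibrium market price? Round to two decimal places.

106.75

The follower Meridian best-responds to any q_O: π_M = (301 - 3Q)q_M - 80q_M.
Follower FOC: 221 - 3q_O - 6q_M = 0, so q_M(q_O) = (221 - 3q_O)/6.
Orion substitutes q_M(q_O) into its own profit: π_O = q_O(301 - 3q_O - (221 - 3q_O)/2) - 23q_O = (381/2 - (3/2)q_O)q_O - 23q_O.
The leader's first-order condition 335/2 - 3q_O = 0 yields q_O = 335/6.
Then q_M = (221 - 3·(335/6))/6 = 107/12.
Total output Q = 259/4, so price P = 301 - 3·(259/4) = 427/4.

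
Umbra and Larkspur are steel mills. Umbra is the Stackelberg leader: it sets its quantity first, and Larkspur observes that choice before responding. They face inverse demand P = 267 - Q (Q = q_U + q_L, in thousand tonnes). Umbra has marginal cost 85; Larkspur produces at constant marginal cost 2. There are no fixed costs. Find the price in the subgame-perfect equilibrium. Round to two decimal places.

The follower Larkspur best-responds to any q_U: π_L = (267 - Q)q_L - 2q_L.
Follower FOC: 265 - q_U - 2q_L = 0, so q_L(q_U) = (265 - q_U)/2.
The leader anticipates this reaction. Substituting into P = 267 - Q gives P = 269/2 - (1/2)q_U, so π_U = (269/2 - (1/2)q_U)q_U - 85q_U.
Maximising: ∂π_U/∂q_U = 99/2 - q_U = 0, giving q_U = 99/2.
Then q_L = (265 - 99/2)/2 = 431/4.
Total output Q = 629/4, so price P = 267 - 629/4 = 439/4.

109.75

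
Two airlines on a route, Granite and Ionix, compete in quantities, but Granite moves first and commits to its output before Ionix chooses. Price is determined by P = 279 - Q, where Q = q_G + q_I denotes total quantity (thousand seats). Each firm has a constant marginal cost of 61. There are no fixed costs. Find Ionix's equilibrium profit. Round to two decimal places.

2970.25

The follower Ionix best-responds to any q_G: π_I = (279 - Q)q_I - 61q_I.
Setting the follower's marginal profit to zero, 218 - q_G - 2q_I = 0, i.e. q_I = (218 - q_G)/2.
The leader anticipates this reaction. Substituting into P = 279 - Q gives P = 170 - (1/2)q_G, so π_G = (170 - (1/2)q_G)q_G - 61q_G.
Leader FOC: 109 - q_G = 0, so q_G = 109.
Then q_I = (218 - 109)/2 = 109/2.
Price P = 279 - 327/2 = 231/2.
Ionix's profit: (231/2 - 61)·(109/2) = 2970.2500.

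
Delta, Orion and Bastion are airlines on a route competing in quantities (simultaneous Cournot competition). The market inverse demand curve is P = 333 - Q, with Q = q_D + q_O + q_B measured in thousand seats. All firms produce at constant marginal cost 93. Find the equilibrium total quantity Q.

Each firm earns π_i = (333 - Q)q_i - 93q_i.
Setting ∂π_i/∂q_i = 0 with rivals' quantities fixed: 240 - 2q_i - Σ_{j≠i} q_j = 0.
With identical firms every q_j equals q_i, so Σ_{j≠i} q_j = 2q_i and 240 = 4q_i, giving q_i = 60.
Total output Q = 60 + 60 + 60 = 180.

180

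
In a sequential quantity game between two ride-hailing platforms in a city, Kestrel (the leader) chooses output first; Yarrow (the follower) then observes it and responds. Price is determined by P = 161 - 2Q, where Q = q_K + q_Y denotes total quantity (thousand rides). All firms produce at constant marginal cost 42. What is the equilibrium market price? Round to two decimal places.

Solve by backward induction. Given q_K, the follower Yarrow maximises π_Y = (161 - 2q_K - 2q_Y)q_Y - 42q_Y.
Setting the follower's marginal profit to zero, 119 - 2q_K - 4q_Y = 0, i.e. q_Y = (119 - 2q_K)/4.
The leader anticipates this reaction. Substituting into P = 161 - 2Q gives P = 203/2 - q_K, so π_K = (203/2 - q_K)q_K - 42q_K.
The leader's first-order condition 119/2 - 2q_K = 0 yields q_K = 119/4.
Then q_Y = (119 - 2·(119/4))/4 = 119/8.
Total output Q = 357/8, so price P = 161 - 2·(357/8) = 287/4.

71.75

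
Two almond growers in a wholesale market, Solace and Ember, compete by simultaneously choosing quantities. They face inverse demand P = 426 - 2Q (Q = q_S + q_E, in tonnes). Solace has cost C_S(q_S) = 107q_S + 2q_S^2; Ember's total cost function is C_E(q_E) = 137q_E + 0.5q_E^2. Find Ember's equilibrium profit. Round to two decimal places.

5405.63

Solace's profit: π_S = (426 - 2Q)q_S - (107q_S + 2q_S²). Setting ∂π_S/∂q_S = 0: 319 - 8q_S - 2(q_E) = 0.
Ember's profit: π_E = (426 - 2Q)q_E - (137q_E + (1/2)q_E²). Setting ∂π_E/∂q_E = 0: 289 - 5q_E - 2(q_S) = 0.
So q_S = (319 - 2q_E)/8 and q_E = (289 - 2q_S)/5.
Substituting one into the other gives q_S = 113/4 and q_E = 93/2.
Price P = 426 - 2·(299/4) = 553/2.
Ember's profit: (553/2)·(93/2) - 137·(93/2) - (1/2)(93/2)² = 5405.6250.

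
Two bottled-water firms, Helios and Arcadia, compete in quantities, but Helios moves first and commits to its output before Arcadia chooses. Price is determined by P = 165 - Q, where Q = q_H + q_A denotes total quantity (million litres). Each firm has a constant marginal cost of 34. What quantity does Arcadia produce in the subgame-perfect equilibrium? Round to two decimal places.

32.75

Solve by backward induction. Given q_H, the follower Arcadia maximises π_A = (165 - q_H - q_A)q_A - 34q_A.
Setting the follower's marginal profit to zero, 131 - q_H - 2q_A = 0, i.e. q_A = (131 - q_H)/2.
The leader anticipates this reaction. Substituting into P = 165 - Q gives P = 199/2 - (1/2)q_H, so π_H = (199/2 - (1/2)q_H)q_H - 34q_H.
Maximising: ∂π_H/∂q_H = 131/2 - q_H = 0, giving q_H = 131/2.
Then q_A = (131 - 131/2)/2 = 131/4.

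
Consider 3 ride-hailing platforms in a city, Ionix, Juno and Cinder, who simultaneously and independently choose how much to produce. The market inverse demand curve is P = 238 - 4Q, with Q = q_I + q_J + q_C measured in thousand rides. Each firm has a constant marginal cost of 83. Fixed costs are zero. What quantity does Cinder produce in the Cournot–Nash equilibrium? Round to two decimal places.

9.69

Each firm earns π_i = (238 - 4Q)q_i - 83q_i.
Setting ∂π_i/∂q_i = 0 with rivals' quantities fixed: 155 - 8q_i - 4·Σ_{j≠i} q_j = 0.
With identical firms every q_j equals q_i, so Σ_{j≠i} q_j = 2q_i and 155 = 16q_i, giving q_i = 155/16.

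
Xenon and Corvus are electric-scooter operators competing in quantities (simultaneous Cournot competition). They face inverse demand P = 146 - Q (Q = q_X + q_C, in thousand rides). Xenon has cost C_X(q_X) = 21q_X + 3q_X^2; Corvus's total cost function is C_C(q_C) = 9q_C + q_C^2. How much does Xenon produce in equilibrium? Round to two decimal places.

11.71

Xenon's profit: π_X = (146 - Q)q_X - (21q_X + 3q_X²). Setting ∂π_X/∂q_X = 0: 125 - 8q_X - (q_C) = 0.
Corvus's profit: π_C = (146 - Q)q_C - (9q_C + q_C²). Setting ∂π_C/∂q_C = 0: 137 - 4q_C - (q_X) = 0.
So q_X = (125 - q_C)/8 and q_C = (137 - q_X)/4.
Substituting one into the other gives q_X = 363/31 and q_C = 971/31.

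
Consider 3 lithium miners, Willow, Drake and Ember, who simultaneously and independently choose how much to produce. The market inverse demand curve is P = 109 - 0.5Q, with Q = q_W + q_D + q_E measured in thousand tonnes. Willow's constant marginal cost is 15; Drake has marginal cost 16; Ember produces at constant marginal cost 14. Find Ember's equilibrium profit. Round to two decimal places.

Willow's profit: π_W = (109 - 0.5Q)q_W - (15q_W). Setting ∂π_W/∂q_W = 0: 94 - q_W - (1/2)(q_D + q_E) = 0.
Drake's first-order condition: 93 - q_D - (1/2)(q_W + q_E) = 0.
Ember's profit: π_E = (109 - 0.5Q)q_E - (14q_E). Setting ∂π_E/∂q_E = 0: 95 - q_E - (1/2)(q_W + q_D) = 0.
Summing all 3 equations gives 282 − 2Q = 0, hence Q = 141.
Back-substituting: q_W = (94 − 141/2)/(1/2) = 47, q_D = (93 − 141/2)/(1/2) = 45, q_E = (95 − 141/2)/(1/2) = 49.
Price P = 109 - (1/2)·141 = 77/2.
Ember's profit: (77/2 - 14)·49 = 1200.5000.

1200.50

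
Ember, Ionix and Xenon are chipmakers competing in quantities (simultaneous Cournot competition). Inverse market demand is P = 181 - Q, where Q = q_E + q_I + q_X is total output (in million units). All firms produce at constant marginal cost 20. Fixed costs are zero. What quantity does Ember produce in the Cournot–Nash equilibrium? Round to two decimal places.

A representative firm's profit is π_i = q_i(181 - Q) - 20q_i.
First-order condition (treating rivals' output as given): 161 - 2q_i - Σ_{j≠i} q_j = 0.
By symmetry each firm produces the same amount; substituting Σ_{j≠i} q_j = 2q_i yields q_i = 161/4.

40.25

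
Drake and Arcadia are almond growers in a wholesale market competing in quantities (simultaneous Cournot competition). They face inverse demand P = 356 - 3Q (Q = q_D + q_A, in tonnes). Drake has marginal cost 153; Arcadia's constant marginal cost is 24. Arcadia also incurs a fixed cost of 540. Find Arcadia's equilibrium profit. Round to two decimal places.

Drake's profit: π_D = (356 - 3Q)q_D - (153q_D). Setting ∂π_D/∂q_D = 0: 203 - 6q_D - 3(q_A) = 0.
Arcadia's first-order condition: 332 - 6q_A - 3(q_D) = 0.
Rearranging gives the reaction functions q_D = (203 - 3q_A)/6 and q_A = (332 - 3q_D)/6.
Substituting one into the other gives q_D = 74/9 and q_A = 461/9.
Price P = 356 - 3·(535/9) = 533/3.
Arcadia's profit: (533/3 - 24)·(461/9) - 540 = 7331.1481.

7331.15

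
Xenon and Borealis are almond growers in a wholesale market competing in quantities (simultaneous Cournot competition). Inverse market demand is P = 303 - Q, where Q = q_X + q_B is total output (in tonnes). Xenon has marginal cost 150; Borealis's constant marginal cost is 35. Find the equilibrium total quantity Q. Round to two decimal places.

Xenon's profit: π_X = (303 - Q)q_X - (150q_X). Setting ∂π_X/∂q_X = 0: 153 - 2q_X - (q_B) = 0.
Borealis's first-order condition: 268 - 2q_B - (q_X) = 0.
Rearranging gives the reaction functions q_X = (153 - q_B)/2 and q_B = (268 - q_X)/2.
Solving the pair: q_X = 38/3, q_B = 383/3.
Total output Q = 38/3 + 383/3 = 421/3.

140.33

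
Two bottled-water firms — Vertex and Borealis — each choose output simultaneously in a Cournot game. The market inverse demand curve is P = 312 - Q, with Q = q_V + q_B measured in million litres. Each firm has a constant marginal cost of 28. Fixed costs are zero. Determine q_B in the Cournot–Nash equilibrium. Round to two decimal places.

94.67

Each firm earns π_i = (312 - Q)q_i - 28q_i.
Setting ∂π_i/∂q_i = 0 with rivals' quantities fixed: 284 - 2q_i - q_j = 0.
With identical firms every q_j equals q_i, so q_j = q_i and 284 = 3q_i, giving q_i = 284/3.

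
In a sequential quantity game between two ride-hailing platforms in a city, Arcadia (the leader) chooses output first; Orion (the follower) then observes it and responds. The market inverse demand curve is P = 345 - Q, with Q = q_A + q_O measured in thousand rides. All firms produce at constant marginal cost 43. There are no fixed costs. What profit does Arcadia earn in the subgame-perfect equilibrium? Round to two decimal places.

Solve by backward induction. Given q_A, the follower Orion maximises π_O = (345 - q_A - q_O)q_O - 43q_O.
∂π_O/∂q_O = 302 - q_A - 2q_O = 0 gives the reaction function q_O = (302 - q_A)/2.
Arcadia substitutes q_O(q_A) into its own profit: π_A = q_A(345 - q_A - (302 - q_A)/2) - 43q_A = (194 - (1/2)q_A)q_A - 43q_A.
Leader FOC: 151 - q_A = 0, so q_A = 151.
Then q_O = (302 - 151)/2 = 151/2.
Price P = 345 - 453/2 = 237/2.
Arcadia's profit: (237/2 - 43)·151 = 11400.5000.

11400.50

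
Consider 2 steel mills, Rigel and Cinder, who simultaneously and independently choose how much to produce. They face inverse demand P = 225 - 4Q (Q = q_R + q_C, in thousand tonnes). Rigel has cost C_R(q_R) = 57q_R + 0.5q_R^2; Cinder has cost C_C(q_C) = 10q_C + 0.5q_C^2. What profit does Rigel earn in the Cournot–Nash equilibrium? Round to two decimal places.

Rigel's profit: π_R = (225 - 4Q)q_R - (57q_R + (1/2)q_R²). Setting ∂π_R/∂q_R = 0: 168 - 9q_R - 4(q_C) = 0.
Cinder's first-order condition: 215 - 9q_C - 4(q_R) = 0.
Rearranging gives the reaction functions q_R = (168 - 4q_C)/9 and q_C = (215 - 4q_R)/9.
Solving the pair: q_R = 652/65, q_C = 1263/65.
Price P = 225 - 4·(383/13) = 1393/13.
Rigel's profit: (1393/13)·(652/65) - 57·(652/65) - (1/2)(652/65)² = 452.7735.

452.77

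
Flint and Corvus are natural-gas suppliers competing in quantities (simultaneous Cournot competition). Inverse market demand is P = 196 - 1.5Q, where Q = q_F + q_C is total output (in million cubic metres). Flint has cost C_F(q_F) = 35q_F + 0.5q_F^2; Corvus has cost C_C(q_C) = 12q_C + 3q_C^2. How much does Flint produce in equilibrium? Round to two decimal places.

34.76

Flint's profit: π_F = (196 - 1.5Q)q_F - (35q_F + (1/2)q_F²). Setting ∂π_F/∂q_F = 0: 161 - 4q_F - (3/2)(q_C) = 0.
Corvus's first-order condition: 184 - 9q_C - (3/2)(q_F) = 0.
So q_F = (161 - (3/2)q_C)/4 and q_C = (184 - (3/2)q_F)/9.
Substituting one into the other gives q_F = 1564/45 and q_C = 1978/135.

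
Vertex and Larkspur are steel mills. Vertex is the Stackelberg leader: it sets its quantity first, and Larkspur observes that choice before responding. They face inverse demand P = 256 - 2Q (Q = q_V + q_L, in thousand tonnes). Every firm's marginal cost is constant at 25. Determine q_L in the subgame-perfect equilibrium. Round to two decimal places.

The follower Larkspur best-responds to any q_V: π_L = (256 - 2Q)q_L - 25q_L.
Follower FOC: 231 - 2q_V - 4q_L = 0, so q_L(q_V) = (231 - 2q_V)/4.
Vertex substitutes q_L(q_V) into its own profit: π_V = q_V(256 - 2q_V - (231 - 2q_V)/2) - 25q_V = (281/2 - q_V)q_V - 25q_V.
Leader FOC: 231/2 - 2q_V = 0, so q_V = 231/4.
Then q_L = (231 - 2·(231/4))/4 = 231/8.

28.88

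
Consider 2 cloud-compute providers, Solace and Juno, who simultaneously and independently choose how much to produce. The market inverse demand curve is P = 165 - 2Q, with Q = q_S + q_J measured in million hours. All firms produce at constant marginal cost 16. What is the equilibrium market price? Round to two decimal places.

65.67

Each firm earns π_i = (165 - 2Q)q_i - 16q_i.
First-order condition (treating rivals' output as given): 149 - 4q_i - 2q_j = 0.
With identical firms every q_j equals q_i, so q_j = q_i and 149 = 6q_i, giving q_i = 149/6.
Total output Q = 149/3, so price P = 165 - 2·(149/3) = 197/3.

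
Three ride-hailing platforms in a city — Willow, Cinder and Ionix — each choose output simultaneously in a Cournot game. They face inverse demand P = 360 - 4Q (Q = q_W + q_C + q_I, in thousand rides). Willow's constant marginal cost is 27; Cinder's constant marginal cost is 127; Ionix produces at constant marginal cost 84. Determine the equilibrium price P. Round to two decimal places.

149.50

Willow's profit: π_W = (360 - 4Q)q_W - (27q_W). Setting ∂π_W/∂q_W = 0: 333 - 8q_W - 4(q_C + q_I) = 0.
Cinder's profit: π_C = (360 - 4Q)q_C - (127q_C). Setting ∂π_C/∂q_C = 0: 233 - 8q_C - 4(q_W + q_I) = 0.
Ionix's profit: π_I = (360 - 4Q)q_I - (84q_I). Setting ∂π_I/∂q_I = 0: 276 - 8q_I - 4(q_W + q_C) = 0.
Adding the 3 first-order conditions: 842 − 16Q = 0, so Q = 421/8.
Back-substituting: q_W = (333 − 421/2)/4 = 245/8, q_C = (233 − 421/2)/4 = 45/8, q_I = (276 − 421/2)/4 = 131/8.
Total output Q = 421/8, so price P = 360 - 4·(421/8) = 299/2.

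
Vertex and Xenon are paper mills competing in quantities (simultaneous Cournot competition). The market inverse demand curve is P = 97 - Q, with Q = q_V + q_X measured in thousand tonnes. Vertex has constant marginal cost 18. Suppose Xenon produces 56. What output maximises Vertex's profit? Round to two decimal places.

11.50

With the rival's output fixed at 56, Vertex's profit is π_V = (97 - 56 - q_V)q_V - (18q_V) = (41 - q_V)q_V - (18q_V).
∂π_V/∂q_V = 23 - 2q_V = 0, so q_V = 23/2.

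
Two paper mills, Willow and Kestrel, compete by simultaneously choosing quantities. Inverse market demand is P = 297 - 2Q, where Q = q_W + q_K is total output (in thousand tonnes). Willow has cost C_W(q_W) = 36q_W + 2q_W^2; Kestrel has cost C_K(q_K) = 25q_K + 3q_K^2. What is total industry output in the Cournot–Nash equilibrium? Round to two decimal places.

Willow's profit: π_W = (297 - 2Q)q_W - (36q_W + 2q_W²). Setting ∂π_W/∂q_W = 0: 261 - 8q_W - 2(q_K) = 0.
Kestrel's profit: π_K = (297 - 2Q)q_K - (25q_K + 3q_K²). Setting ∂π_K/∂q_K = 0: 272 - 10q_K - 2(q_W) = 0.
Best responses: q_W = (261 - 2q_K)/8, q_K = (272 - 2q_W)/10.
Substituting one into the other gives q_W = 1033/38 and q_K = 827/38.
Total output Q = 1033/38 + 827/38 = 930/19.

48.95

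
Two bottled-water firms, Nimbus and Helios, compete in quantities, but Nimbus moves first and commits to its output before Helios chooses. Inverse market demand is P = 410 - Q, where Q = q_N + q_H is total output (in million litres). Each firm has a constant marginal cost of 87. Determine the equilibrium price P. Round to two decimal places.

Solve by backward induction. Given q_N, the follower Helios maximises π_H = (410 - q_N - q_H)q_H - 87q_H.
Setting the follower's marginal profit to zero, 323 - q_N - 2q_H = 0, i.e. q_H = (323 - q_N)/2.
Nimbus substitutes q_H(q_N) into its own profit: π_N = q_N(410 - q_N - (323 - q_N)/2) - 87q_N = (497/2 - (1/2)q_N)q_N - 87q_N.
The leader's first-order condition 323/2 - q_N = 0 yields q_N = 323/2.
Then q_H = (323 - 323/2)/2 = 323/4.
Total output Q = 969/4, so price P = 410 - 969/4 = 671/4.

167.75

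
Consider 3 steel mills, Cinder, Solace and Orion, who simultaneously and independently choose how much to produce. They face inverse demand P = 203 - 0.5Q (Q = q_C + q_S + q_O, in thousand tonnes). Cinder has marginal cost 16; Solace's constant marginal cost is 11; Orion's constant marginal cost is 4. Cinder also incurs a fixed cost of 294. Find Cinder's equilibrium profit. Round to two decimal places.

3318.50

Cinder's profit: π_C = (203 - 0.5Q)q_C - (16q_C). Setting ∂π_C/∂q_C = 0: 187 - q_C - (1/2)(q_S + q_O) = 0.
Solace's profit: π_S = (203 - 0.5Q)q_S - (11q_S). Setting ∂π_S/∂q_S = 0: 192 - q_S - (1/2)(q_C + q_O) = 0.
Orion's first-order condition: 199 - q_O - (1/2)(q_C + q_S) = 0.
Summing all 3 equations gives 578 − 2Q = 0, hence Q = 289.
Back-substituting: q_C = (187 − 289/2)/(1/2) = 85, q_S = (192 − 289/2)/(1/2) = 95, q_O = (199 − 289/2)/(1/2) = 109.
Price P = 203 - (1/2)·289 = 117/2.
Cinder's profit: (117/2 - 16)·85 - 294 = 3318.5000.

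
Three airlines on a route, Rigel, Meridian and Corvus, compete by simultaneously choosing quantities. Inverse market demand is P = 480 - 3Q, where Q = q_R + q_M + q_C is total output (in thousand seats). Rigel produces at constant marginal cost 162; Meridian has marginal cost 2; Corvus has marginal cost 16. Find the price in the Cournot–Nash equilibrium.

165

Rigel's profit: π_R = (480 - 3Q)q_R - (162q_R). Setting ∂π_R/∂q_R = 0: 318 - 6q_R - 3(q_M + q_C) = 0.
Meridian's first-order condition: 478 - 6q_M - 3(q_R + q_C) = 0.
Corvus's profit: π_C = (480 - 3Q)q_C - (16q_C). Setting ∂π_C/∂q_C = 0: 464 - 6q_C - 3(q_R + q_M) = 0.
Adding the 3 first-order conditions: 1260 − 12Q = 0, so Q = 105.
Back-substituting: q_R = (318 − 315)/3 = 1, q_M = (478 − 315)/3 = 163/3, q_C = (464 − 315)/3 = 149/3.
Total output Q = 105, so price P = 480 - 3·105 = 165.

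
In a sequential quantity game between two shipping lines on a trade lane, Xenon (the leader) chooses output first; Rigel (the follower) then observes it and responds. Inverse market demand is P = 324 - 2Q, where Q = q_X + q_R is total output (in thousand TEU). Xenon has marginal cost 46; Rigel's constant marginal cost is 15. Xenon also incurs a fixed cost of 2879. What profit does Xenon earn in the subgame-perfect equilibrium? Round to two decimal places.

Solve by backward induction. Given q_X, the follower Rigel maximises π_R = (324 - 2q_X - 2q_R)q_R - 15q_R.
Setting the follower's marginal profit to zero, 309 - 2q_X - 4q_R = 0, i.e. q_R = (309 - 2q_X)/4.
The leader anticipates this reaction. Substituting into P = 324 - 2Q gives P = 339/2 - q_X, so π_X = (339/2 - q_X)q_X - 46q_X.
The leader's first-order condition 247/2 - 2q_X = 0 yields q_X = 247/4.
Then q_R = (309 - 2·(247/4))/4 = 371/8.
Price P = 324 - 2·(865/8) = 431/4.
Xenon's profit: (431/4 - 46)·(247/4) - 2879 = 934.0625.

934.06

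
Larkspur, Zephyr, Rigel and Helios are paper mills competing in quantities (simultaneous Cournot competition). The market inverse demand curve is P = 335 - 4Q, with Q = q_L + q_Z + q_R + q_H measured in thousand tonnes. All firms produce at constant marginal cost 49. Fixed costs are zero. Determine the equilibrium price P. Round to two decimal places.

Each firm earns π_i = (335 - 4Q)q_i - 49q_i.
Setting ∂π_i/∂q_i = 0 with rivals' quantities fixed: 286 - 8q_i - 4·Σ_{j≠i} q_j = 0.
With identical firms every q_j equals q_i, so Σ_{j≠i} q_j = 3q_i and 286 = 20q_i, giving q_i = 143/10.
Total output Q = 286/5, so price P = 335 - 4·(286/5) = 531/5.

106.20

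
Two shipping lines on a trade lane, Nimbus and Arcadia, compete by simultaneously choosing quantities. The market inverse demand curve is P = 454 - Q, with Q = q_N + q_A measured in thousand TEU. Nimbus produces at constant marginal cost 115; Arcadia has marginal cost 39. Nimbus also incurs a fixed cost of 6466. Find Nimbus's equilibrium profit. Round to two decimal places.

1219.44

Nimbus's profit: π_N = (454 - Q)q_N - (115q_N). Setting ∂π_N/∂q_N = 0: 339 - 2q_N - (q_A) = 0.
Arcadia's profit: π_A = (454 - Q)q_A - (39q_A). Setting ∂π_A/∂q_A = 0: 415 - 2q_A - (q_N) = 0.
Best responses: q_N = (339 - q_A)/2, q_A = (415 - q_N)/2.
Solving the pair: q_N = 263/3, q_A = 491/3.
Price P = 454 - 754/3 = 608/3.
Nimbus's profit: (608/3 - 115)·(263/3) - 6466 = 1219.4444.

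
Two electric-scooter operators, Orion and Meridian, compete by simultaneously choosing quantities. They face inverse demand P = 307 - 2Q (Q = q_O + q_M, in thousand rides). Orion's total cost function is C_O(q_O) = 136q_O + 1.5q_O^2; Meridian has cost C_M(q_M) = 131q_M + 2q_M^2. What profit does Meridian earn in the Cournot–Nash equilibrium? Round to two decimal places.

Orion's profit: π_O = (307 - 2Q)q_O - (136q_O + (3/2)q_O²). Setting ∂π_O/∂q_O = 0: 171 - 7q_O - 2(q_M) = 0.
Meridian's profit: π_M = (307 - 2Q)q_M - (131q_M + 2q_M²). Setting ∂π_M/∂q_M = 0: 176 - 8q_M - 2(q_O) = 0.
Best responses: q_O = (171 - 2q_M)/7, q_M = (176 - 2q_O)/8.
Solving the pair: q_O = 254/13, q_M = 445/26.
Price P = 307 - 2·(953/26) = 233.6923.
Meridian's profit: 233.6923·(445/26) - 131·(445/26) - 2(445/26)² = 1171.7456.

1171.75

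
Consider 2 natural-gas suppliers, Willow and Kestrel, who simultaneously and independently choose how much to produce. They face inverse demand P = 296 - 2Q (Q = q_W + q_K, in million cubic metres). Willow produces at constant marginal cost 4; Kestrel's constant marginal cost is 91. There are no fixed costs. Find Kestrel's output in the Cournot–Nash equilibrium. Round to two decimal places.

Willow's profit: π_W = (296 - 2Q)q_W - (4q_W). Setting ∂π_W/∂q_W = 0: 292 - 4q_W - 2(q_K) = 0.
Kestrel's profit: π_K = (296 - 2Q)q_K - (91q_K). Setting ∂π_K/∂q_K = 0: 205 - 4q_K - 2(q_W) = 0.
Rearranging gives the reaction functions q_W = (292 - 2q_K)/4 and q_K = (205 - 2q_W)/4.
Substituting one into the other gives q_W = 379/6 and q_K = 59/3.

19.67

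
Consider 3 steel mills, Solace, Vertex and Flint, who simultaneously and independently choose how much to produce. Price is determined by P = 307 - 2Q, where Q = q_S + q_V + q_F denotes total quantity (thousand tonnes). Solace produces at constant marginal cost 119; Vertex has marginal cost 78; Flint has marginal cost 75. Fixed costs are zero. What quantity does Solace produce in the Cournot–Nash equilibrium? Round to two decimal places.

Solace's profit: π_S = (307 - 2Q)q_S - (119q_S). Setting ∂π_S/∂q_S = 0: 188 - 4q_S - 2(q_V + q_F) = 0.
Vertex's profit: π_V = (307 - 2Q)q_V - (78q_V). Setting ∂π_V/∂q_V = 0: 229 - 4q_V - 2(q_S + q_F) = 0.
Flint's profit: π_F = (307 - 2Q)q_F - (75q_F). Setting ∂π_F/∂q_F = 0: 232 - 4q_F - 2(q_S + q_V) = 0.
Adding the 3 conditions: 649 − 4Q − 4Q = 0, i.e. Q = 649/8.
Back-substituting: q_S = (188 − 649/4)/2 = 103/8, q_V = (229 − 649/4)/2 = 267/8, q_F = (232 − 649/4)/2 = 279/8.

12.88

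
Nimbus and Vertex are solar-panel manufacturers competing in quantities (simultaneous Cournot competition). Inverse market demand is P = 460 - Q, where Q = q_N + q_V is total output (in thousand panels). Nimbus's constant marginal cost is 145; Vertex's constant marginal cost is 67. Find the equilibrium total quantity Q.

236

Nimbus's profit: π_N = (460 - Q)q_N - (145q_N). Setting ∂π_N/∂q_N = 0: 315 - 2q_N - (q_V) = 0.
Vertex's first-order condition: 393 - 2q_V - (q_N) = 0.
Rearranging gives the reaction functions q_N = (315 - q_V)/2 and q_V = (393 - q_N)/2.
Substituting one into the other gives q_N = 79 and q_V = 157.
Total output Q = 79 + 157 = 236.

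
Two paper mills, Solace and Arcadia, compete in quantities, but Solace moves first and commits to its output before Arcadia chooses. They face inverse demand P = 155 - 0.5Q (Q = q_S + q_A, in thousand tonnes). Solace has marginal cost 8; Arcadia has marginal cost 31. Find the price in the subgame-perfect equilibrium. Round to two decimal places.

Solve by backward induction. Given q_S, the follower Arcadia maximises π_A = (155 - (1/2)q_S - (1/2)q_A)q_A - 31q_A.
Setting the follower's marginal profit to zero, 124 - (1/2)q_S - q_A = 0, i.e. q_A = (124 - (1/2)q_S).
The leader anticipates this reaction. Substituting into P = 155 - 0.5Q gives P = 93 - (1/4)q_S, so π_S = (93 - (1/4)q_S)q_S - 8q_S.
Leader FOC: 85 - (1/2)q_S = 0, so q_S = 170.
Then q_A = (124 - (1/2)·170) = 39.
Total output Q = 209, so price P = 155 - (1/2)·209 = 101/2.

50.50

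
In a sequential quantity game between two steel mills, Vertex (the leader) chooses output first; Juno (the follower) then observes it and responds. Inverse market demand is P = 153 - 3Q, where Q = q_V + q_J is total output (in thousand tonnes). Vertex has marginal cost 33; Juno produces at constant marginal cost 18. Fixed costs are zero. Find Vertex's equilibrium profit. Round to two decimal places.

Solve by backward induction. Given q_V, the follower Juno maximises π_J = (153 - 3q_V - 3q_J)q_J - 18q_J.
∂π_J/∂q_J = 135 - 3q_V - 6q_J = 0 gives the reaction function q_J = (135 - 3q_V)/6.
The leader anticipates this reaction. Substituting into P = 153 - 3Q gives P = 171/2 - (3/2)q_V, so π_V = (171/2 - (3/2)q_V)q_V - 33q_V.
The leader's first-order condition 105/2 - 3q_V = 0 yields q_V = 35/2.
Then q_J = (135 - 3·(35/2))/6 = 55/4.
Price P = 153 - 3·(125/4) = 237/4.
Vertex's profit: (237/4 - 33)·(35/2) = 459.3750.

459.38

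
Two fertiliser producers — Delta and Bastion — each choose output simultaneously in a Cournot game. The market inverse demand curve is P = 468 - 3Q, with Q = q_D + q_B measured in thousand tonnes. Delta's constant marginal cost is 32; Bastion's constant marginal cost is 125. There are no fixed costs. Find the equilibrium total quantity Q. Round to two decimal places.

86.56

Delta's profit: π_D = (468 - 3Q)q_D - (32q_D). Setting ∂π_D/∂q_D = 0: 436 - 6q_D - 3(q_B) = 0.
Bastion's profit: π_B = (468 - 3Q)q_B - (125q_B). Setting ∂π_B/∂q_B = 0: 343 - 6q_B - 3(q_D) = 0.
Rearranging gives the reaction functions q_D = (436 - 3q_B)/6 and q_B = (343 - 3q_D)/6.
Substituting one into the other gives q_D = 529/9 and q_B = 250/9.
Total output Q = 529/9 + 250/9 = 779/9.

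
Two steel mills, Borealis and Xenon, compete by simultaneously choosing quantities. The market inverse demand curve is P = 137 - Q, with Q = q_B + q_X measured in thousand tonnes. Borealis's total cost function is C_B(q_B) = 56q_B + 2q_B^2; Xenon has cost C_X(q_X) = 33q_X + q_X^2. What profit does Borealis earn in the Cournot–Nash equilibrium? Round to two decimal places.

Borealis's profit: π_B = (137 - Q)q_B - (56q_B + 2q_B²). Setting ∂π_B/∂q_B = 0: 81 - 6q_B - (q_X) = 0.
Xenon's profit: π_X = (137 - Q)q_X - (33q_X + q_X²). Setting ∂π_X/∂q_X = 0: 104 - 4q_X - (q_B) = 0.
Rearranging gives the reaction functions q_B = (81 - q_X)/6 and q_X = (104 - q_B)/4.
Solving the pair: q_B = 220/23, q_X = 543/23.
Price P = 137 - 763/23 = 103.8261.
Borealis's profit: 103.8261·(220/23) - 56·(220/23) - 2(220/23)² = 274.4802.

274.48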